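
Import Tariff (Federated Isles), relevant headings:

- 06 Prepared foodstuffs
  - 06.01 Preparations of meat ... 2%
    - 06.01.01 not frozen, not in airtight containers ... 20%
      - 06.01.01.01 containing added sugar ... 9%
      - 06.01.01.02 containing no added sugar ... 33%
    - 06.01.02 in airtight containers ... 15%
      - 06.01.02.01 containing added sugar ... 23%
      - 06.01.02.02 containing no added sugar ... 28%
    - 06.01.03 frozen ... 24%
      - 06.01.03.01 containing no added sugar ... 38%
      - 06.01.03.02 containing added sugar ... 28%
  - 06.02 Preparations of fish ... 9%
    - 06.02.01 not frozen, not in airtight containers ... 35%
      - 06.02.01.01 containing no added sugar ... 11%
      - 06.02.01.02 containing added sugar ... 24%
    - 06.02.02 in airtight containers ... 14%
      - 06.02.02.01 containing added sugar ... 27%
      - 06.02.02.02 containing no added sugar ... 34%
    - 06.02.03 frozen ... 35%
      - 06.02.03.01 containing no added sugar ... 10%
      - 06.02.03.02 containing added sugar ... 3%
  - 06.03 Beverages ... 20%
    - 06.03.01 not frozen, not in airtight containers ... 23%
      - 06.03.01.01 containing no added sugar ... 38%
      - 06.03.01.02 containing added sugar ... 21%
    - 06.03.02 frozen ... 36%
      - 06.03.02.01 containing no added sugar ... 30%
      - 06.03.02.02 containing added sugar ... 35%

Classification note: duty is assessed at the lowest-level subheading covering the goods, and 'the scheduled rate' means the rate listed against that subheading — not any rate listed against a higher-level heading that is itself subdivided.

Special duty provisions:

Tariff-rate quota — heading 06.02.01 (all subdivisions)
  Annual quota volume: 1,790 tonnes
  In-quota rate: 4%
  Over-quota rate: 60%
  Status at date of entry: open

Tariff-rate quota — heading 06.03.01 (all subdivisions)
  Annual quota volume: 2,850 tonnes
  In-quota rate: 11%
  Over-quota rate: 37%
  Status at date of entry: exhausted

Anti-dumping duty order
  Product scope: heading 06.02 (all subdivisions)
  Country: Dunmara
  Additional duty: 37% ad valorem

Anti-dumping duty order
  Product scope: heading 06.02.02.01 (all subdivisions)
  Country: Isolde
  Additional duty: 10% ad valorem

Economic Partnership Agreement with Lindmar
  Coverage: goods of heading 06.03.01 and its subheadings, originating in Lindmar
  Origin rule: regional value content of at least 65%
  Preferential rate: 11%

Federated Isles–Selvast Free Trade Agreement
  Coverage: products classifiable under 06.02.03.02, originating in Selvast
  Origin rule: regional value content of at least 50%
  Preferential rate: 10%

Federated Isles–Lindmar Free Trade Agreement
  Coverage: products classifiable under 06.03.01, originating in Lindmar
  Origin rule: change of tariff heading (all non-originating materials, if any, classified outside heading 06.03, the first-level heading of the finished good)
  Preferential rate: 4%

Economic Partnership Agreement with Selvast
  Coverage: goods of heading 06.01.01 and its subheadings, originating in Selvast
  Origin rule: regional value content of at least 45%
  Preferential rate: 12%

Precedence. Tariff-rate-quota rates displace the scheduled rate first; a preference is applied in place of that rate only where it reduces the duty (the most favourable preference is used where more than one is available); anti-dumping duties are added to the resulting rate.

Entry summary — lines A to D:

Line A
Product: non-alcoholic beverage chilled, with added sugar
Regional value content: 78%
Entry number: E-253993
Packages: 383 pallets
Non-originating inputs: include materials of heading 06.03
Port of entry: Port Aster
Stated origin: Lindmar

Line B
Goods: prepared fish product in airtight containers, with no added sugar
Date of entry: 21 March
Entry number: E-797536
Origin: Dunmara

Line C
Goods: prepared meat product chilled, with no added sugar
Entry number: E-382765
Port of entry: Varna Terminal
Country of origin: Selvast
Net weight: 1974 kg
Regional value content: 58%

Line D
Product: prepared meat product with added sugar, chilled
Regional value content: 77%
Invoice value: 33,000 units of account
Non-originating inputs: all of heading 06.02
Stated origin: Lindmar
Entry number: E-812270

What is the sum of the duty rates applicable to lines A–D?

103%

Line A: non-alcoholic beverage → 06.03; chilled → 06.03.01; with added sugar → 06.03.01.02. Scheduled 21%. quota on 06.03.01 exhausted → over-quota 37%; Lindmar agreement on 06.03.01: RVC ≥ 65% → 11% available; Lindmar agreement on 06.03.01: CTH not met; preferential 11%. → 11%.
Line B: prepared fish product → 06.02; in airtight containers → 06.02.02; with no added sugar → 06.02.02.02. Scheduled 34%. anti-dumping (Dunmara, 06.02): +37%; total 34% + 37% = 71%. → 71%.
Line C: prepared meat product → 06.01; chilled → 06.01.01; with no added sugar → 06.01.01.02. Scheduled 33%. Selvast agreement on 06.02.03.02: 06.01.01.02 not covered; Selvast agreement on 06.01.01: RVC ≥ 45% → 12% available; preferential 12%. → 12%.
Line D: prepared meat product → 06.01; chilled → 06.01.01; with added sugar → 06.01.01.01. Scheduled 9%. Lindmar agreement on 06.03.01: 06.01.01.01 not covered; Lindmar agreement on 06.03.01: 06.01.01.01 not covered. → 9%.
Sum: 11% + 71% + 12% + 9% = 103%.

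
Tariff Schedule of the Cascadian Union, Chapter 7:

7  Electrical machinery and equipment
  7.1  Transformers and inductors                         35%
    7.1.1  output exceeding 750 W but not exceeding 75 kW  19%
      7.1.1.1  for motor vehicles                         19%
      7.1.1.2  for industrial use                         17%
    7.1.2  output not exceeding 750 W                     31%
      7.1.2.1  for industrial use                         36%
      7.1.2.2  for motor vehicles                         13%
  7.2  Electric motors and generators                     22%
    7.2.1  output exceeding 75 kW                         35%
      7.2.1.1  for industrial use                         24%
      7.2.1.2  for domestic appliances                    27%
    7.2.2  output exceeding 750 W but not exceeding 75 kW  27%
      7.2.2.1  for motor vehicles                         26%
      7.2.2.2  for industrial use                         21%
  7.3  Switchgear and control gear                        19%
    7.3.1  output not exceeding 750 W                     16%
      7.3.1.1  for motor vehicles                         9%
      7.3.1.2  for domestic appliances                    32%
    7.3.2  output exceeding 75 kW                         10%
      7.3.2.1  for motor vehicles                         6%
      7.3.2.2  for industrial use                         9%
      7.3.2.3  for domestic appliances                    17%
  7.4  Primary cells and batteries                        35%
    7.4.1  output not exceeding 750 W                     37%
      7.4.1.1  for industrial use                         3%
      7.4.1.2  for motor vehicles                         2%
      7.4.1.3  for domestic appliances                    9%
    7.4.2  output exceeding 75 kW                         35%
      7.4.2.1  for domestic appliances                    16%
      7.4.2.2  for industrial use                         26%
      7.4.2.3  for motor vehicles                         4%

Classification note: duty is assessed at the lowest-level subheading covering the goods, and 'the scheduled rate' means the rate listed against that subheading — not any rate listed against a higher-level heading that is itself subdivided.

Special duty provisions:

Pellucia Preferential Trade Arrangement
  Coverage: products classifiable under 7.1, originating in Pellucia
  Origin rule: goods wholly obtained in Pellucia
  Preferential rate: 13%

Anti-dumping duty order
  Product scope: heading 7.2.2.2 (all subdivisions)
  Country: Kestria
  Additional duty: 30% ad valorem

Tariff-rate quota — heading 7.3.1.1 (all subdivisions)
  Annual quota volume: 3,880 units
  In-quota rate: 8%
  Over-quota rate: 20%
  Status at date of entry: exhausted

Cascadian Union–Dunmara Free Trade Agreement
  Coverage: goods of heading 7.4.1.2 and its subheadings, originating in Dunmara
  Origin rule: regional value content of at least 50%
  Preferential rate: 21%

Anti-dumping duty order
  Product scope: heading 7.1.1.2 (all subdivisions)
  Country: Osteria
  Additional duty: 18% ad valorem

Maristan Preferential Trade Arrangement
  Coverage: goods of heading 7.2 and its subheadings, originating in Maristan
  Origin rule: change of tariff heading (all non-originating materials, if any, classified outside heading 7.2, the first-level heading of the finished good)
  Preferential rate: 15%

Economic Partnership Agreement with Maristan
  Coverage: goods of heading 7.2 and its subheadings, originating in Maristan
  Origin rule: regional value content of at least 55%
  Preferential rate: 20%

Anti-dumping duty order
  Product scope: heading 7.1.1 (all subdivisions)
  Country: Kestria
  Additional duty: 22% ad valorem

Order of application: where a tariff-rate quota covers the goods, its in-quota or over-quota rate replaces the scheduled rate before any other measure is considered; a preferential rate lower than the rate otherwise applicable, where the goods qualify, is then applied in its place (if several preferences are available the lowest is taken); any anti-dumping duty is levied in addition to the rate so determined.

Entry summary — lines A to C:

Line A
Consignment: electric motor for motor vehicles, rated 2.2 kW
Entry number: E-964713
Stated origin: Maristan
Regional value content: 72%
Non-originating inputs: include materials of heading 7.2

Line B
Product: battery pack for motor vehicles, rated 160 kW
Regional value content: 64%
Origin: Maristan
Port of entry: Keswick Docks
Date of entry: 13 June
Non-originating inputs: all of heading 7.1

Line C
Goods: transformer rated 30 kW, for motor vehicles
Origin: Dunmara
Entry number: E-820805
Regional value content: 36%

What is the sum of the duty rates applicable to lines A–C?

43%

Line A: electric motor → 7.2; rated 2.2 kW → 7.2.2; for motor vehicles → 7.2.2.1. Scheduled 26%. Maristan agreement on 7.2: CTH not met; Maristan agreement on 7.2: RVC ≥ 55% → 20% available; preferential 20%. → 20%.
Line B: battery pack → 7.4; rated 160 kW → 7.4.2; for motor vehicles → 7.4.2.3. Scheduled 4%. Maristan agreement on 7.2: 7.4.2.3 not covered; Maristan agreement on 7.2: 7.4.2.3 not covered. → 4%.
Line C: transformer → 7.1; rated 30 kW → 7.1.1; for motor vehicles → 7.1.1.1. Scheduled 19%. Dunmara agreement on 7.4.1.2: 7.1.1.1 not covered. → 19%.
Sum: 20% + 4% + 19% = 43%.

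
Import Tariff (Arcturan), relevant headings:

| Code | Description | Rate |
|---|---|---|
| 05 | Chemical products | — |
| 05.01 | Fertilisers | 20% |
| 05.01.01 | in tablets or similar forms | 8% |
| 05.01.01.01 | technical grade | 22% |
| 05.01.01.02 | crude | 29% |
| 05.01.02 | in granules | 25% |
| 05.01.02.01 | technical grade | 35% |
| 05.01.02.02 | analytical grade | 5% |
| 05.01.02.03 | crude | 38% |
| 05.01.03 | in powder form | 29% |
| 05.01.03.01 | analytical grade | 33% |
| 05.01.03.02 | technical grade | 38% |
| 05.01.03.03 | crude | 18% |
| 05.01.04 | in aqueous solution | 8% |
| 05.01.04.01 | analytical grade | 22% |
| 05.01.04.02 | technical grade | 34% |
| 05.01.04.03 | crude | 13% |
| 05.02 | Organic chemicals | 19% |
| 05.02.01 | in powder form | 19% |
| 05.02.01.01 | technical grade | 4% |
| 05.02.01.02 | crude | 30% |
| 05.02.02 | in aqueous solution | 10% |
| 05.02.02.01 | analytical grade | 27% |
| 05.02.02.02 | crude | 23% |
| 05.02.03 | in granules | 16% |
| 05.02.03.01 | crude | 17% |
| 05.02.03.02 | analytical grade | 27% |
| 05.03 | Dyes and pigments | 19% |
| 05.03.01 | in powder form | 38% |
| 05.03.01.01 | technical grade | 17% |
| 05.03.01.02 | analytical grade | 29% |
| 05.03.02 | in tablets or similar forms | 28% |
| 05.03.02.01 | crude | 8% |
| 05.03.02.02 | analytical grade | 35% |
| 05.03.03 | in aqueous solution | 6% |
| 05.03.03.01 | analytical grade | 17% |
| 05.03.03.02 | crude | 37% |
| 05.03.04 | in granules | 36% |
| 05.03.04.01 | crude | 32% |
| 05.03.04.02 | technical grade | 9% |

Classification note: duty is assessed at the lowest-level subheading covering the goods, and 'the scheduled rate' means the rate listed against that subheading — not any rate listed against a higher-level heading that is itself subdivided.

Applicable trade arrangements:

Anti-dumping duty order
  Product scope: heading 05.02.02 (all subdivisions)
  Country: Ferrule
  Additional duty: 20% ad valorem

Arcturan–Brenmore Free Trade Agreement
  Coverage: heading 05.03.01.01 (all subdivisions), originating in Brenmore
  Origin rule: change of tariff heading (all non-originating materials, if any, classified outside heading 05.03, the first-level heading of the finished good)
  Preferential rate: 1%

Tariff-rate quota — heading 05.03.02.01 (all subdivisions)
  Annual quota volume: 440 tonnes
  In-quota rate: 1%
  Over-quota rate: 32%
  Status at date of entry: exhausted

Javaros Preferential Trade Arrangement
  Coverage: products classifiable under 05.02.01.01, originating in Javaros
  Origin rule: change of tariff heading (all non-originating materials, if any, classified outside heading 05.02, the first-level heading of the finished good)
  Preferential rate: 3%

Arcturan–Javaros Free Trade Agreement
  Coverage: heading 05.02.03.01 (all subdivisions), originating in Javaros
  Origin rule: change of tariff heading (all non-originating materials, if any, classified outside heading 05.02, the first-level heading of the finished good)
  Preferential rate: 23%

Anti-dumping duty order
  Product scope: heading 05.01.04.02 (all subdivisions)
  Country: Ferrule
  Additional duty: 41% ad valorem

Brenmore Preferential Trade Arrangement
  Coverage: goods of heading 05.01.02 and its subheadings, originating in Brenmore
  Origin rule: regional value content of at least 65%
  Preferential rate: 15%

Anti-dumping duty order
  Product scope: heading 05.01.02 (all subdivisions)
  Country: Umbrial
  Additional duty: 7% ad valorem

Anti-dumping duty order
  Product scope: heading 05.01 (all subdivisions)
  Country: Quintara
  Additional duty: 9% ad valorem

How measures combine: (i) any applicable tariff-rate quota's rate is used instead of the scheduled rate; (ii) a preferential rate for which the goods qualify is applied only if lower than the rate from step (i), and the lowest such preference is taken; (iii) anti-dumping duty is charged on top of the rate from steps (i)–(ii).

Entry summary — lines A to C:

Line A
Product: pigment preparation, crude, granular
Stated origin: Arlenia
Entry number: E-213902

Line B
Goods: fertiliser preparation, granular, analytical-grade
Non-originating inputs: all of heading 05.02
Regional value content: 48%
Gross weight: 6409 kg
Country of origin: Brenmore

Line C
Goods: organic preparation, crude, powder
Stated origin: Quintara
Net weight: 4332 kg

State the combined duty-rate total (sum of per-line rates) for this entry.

Line A: pigment → 05.03; granular → 05.03.04; crude → 05.03.04.01. Scheduled 32%. No special measure applies. → 32%.
Line B: fertiliser → 05.01; granular → 05.01.02; analytical-grade → 05.01.02.02. Scheduled 5%. Brenmore agreement on 05.03.01.01: 05.01.02.02 not covered; Brenmore agreement on 05.01.02: RVC < 65%. → 5%.
Line C: organic → 05.02; powder → 05.02.01; crude → 05.02.01.02. Scheduled 30%. No special measure applies. → 30%.
Sum: 32% + 5% + 30% = 67%.

67%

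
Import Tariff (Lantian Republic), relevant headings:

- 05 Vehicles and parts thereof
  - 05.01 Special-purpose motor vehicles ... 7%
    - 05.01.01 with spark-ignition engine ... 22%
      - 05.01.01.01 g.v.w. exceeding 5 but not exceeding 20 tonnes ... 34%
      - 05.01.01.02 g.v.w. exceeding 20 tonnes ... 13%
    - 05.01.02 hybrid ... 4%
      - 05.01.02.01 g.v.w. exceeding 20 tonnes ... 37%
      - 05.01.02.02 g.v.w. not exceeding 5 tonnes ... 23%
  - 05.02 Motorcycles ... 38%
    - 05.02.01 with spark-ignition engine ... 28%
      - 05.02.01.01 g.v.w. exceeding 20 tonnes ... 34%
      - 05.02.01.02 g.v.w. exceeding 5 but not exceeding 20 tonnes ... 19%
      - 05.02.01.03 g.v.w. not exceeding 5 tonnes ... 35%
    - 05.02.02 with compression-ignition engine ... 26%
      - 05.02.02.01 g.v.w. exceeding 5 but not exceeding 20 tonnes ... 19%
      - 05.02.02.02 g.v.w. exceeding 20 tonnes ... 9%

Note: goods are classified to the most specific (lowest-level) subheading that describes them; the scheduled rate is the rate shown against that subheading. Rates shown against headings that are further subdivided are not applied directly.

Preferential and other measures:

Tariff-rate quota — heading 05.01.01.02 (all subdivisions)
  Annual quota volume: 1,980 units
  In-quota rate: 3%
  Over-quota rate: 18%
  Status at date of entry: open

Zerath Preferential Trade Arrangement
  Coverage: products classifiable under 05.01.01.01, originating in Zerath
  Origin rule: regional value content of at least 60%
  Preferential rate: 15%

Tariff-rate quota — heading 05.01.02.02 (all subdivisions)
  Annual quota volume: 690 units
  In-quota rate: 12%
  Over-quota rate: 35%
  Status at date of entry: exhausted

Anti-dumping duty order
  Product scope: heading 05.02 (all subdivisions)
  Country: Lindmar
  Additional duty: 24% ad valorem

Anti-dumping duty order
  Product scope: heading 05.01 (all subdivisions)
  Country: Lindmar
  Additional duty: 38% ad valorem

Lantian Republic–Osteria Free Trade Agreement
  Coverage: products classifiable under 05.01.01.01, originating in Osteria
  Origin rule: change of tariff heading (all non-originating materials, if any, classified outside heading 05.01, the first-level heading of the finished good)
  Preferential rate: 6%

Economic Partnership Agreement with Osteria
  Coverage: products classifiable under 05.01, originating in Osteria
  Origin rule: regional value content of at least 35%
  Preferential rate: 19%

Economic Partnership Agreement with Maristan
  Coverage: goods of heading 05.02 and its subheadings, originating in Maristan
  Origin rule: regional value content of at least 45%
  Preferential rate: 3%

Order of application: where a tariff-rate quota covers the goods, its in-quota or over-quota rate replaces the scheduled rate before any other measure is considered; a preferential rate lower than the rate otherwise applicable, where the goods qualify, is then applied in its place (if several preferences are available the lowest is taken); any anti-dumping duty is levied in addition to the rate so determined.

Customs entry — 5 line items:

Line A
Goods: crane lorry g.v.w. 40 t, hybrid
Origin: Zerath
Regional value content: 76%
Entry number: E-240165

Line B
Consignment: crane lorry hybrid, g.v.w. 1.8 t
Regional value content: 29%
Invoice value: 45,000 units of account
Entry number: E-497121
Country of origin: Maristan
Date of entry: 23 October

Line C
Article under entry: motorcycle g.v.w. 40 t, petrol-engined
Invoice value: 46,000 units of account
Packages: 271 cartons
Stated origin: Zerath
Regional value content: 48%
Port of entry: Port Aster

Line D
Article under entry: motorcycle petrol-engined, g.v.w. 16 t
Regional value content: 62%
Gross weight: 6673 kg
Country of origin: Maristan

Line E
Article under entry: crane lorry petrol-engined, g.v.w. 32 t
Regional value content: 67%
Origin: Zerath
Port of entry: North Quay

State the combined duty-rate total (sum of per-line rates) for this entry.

112%

Line A: crane lorry → 05.01; hybrid → 05.01.02; g.v.w. 40 t → 05.01.02.01. Scheduled 37%. Zerath agreement on 05.01.01.01: 05.01.02.01 not covered. → 37%.
Line B: crane lorry → 05.01; hybrid → 05.01.02; g.v.w. 1.8 t → 05.01.02.02. Scheduled 23%. quota on 05.01.02.02 exhausted → over-quota 35%; Maristan agreement on 05.02: 05.01.02.02 not covered. → 35%.
Line C: motorcycle → 05.02; petrol-engined → 05.02.01; g.v.w. 40 t → 05.02.01.01. Scheduled 34%. Zerath agreement on 05.01.01.01: 05.02.01.01 not covered. → 34%.
Line D: motorcycle → 05.02; petrol-engined → 05.02.01; g.v.w. 16 t → 05.02.01.02. Scheduled 19%. Maristan agreement on 05.02: RVC ≥ 45% → 3% available; preferential 3%. → 3%.
Line E: crane lorry → 05.01; petrol-engined → 05.01.01; g.v.w. 32 t → 05.01.01.02. Scheduled 13%. quota on 05.01.01.02 open → in-quota 3%; Zerath agreement on 05.01.01.01: 05.01.01.02 not covered. → 3%.
Sum: 37% + 35% + 34% + 3% + 3% = 112%.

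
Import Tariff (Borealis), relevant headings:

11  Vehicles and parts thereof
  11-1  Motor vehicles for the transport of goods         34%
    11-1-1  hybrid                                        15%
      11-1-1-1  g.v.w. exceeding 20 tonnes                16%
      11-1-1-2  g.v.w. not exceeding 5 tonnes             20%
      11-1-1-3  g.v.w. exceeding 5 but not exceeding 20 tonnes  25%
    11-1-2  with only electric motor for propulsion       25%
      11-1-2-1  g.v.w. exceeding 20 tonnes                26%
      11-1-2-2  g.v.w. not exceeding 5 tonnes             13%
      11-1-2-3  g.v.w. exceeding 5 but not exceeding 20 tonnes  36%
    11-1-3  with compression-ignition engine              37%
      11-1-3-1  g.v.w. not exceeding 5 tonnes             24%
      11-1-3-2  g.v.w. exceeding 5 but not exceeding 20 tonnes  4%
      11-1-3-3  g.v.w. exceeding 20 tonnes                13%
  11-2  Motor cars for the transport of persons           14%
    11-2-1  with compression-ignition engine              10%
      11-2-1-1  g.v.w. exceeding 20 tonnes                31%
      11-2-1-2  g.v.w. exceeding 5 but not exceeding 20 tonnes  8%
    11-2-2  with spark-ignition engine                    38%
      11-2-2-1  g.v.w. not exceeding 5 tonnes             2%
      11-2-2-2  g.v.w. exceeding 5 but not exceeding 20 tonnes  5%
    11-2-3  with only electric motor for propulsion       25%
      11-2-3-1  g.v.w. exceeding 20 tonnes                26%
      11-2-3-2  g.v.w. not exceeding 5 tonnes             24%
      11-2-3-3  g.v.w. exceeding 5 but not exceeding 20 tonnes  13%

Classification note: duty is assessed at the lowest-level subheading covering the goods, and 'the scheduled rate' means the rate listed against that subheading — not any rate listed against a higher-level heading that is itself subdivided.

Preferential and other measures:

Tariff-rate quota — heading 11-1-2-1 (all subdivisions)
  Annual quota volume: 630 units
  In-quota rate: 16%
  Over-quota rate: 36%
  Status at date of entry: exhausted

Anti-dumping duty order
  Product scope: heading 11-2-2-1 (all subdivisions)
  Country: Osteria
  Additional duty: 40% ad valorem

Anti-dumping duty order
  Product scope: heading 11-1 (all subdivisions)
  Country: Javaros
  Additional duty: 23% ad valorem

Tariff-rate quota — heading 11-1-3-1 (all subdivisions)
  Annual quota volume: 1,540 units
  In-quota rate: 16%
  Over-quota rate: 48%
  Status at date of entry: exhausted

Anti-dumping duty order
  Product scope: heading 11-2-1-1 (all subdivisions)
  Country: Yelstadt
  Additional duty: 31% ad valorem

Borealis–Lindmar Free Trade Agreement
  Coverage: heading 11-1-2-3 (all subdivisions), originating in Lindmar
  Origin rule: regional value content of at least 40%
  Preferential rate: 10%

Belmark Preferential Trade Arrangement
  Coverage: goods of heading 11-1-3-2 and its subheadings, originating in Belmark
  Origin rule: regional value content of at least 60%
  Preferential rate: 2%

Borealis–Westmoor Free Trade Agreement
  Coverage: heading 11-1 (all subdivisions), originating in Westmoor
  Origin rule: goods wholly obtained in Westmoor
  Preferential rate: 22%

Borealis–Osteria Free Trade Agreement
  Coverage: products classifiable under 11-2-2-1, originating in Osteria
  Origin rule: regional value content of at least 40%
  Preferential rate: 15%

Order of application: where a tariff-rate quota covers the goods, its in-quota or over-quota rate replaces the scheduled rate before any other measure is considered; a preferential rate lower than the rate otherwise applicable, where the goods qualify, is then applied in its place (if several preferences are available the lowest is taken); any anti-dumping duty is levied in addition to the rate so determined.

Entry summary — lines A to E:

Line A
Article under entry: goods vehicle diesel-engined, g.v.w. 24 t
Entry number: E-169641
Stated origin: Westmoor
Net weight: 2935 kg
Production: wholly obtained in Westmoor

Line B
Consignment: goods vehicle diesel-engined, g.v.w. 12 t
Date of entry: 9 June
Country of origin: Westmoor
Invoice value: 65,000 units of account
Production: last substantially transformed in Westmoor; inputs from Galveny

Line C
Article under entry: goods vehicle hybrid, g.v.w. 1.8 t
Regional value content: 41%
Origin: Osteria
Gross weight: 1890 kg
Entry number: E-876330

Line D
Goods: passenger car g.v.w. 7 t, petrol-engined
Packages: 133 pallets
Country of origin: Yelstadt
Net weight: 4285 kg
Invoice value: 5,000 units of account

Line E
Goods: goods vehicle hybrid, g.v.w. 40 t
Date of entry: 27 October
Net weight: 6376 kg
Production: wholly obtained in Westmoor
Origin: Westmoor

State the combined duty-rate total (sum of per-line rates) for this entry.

58%

Line A: goods vehicle → 11-1; diesel-engined → 11-1-3; g.v.w. 24 t → 11-1-3-3. Scheduled 13%. Westmoor agreement on 11-1: wholly obtained → 22% available; preference 22% not lower than 13% → no reduction. → 13%.
Line B: goods vehicle → 11-1; diesel-engined → 11-1-3; g.v.w. 12 t → 11-1-3-2. Scheduled 4%. Westmoor agreement on 11-1: not wholly obtained. → 4%.
Line C: goods vehicle → 11-1; hybrid → 11-1-1; g.v.w. 1.8 t → 11-1-1-2. Scheduled 20%. Osteria agreement on 11-2-2-1: 11-1-1-2 not covered. → 20%.
Line D: passenger car → 11-2; petrol-engined → 11-2-2; g.v.w. 7 t → 11-2-2-2. Scheduled 5%. No special measure applies. → 5%.
Line E: goods vehicle → 11-1; hybrid → 11-1-1; g.v.w. 40 t → 11-1-1-1. Scheduled 16%. Westmoor agreement on 11-1: wholly obtained → 22% available; preference 22% not lower than 16% → no reduction. → 16%.
Sum: 13% + 4% + 20% + 5% + 16% = 58%.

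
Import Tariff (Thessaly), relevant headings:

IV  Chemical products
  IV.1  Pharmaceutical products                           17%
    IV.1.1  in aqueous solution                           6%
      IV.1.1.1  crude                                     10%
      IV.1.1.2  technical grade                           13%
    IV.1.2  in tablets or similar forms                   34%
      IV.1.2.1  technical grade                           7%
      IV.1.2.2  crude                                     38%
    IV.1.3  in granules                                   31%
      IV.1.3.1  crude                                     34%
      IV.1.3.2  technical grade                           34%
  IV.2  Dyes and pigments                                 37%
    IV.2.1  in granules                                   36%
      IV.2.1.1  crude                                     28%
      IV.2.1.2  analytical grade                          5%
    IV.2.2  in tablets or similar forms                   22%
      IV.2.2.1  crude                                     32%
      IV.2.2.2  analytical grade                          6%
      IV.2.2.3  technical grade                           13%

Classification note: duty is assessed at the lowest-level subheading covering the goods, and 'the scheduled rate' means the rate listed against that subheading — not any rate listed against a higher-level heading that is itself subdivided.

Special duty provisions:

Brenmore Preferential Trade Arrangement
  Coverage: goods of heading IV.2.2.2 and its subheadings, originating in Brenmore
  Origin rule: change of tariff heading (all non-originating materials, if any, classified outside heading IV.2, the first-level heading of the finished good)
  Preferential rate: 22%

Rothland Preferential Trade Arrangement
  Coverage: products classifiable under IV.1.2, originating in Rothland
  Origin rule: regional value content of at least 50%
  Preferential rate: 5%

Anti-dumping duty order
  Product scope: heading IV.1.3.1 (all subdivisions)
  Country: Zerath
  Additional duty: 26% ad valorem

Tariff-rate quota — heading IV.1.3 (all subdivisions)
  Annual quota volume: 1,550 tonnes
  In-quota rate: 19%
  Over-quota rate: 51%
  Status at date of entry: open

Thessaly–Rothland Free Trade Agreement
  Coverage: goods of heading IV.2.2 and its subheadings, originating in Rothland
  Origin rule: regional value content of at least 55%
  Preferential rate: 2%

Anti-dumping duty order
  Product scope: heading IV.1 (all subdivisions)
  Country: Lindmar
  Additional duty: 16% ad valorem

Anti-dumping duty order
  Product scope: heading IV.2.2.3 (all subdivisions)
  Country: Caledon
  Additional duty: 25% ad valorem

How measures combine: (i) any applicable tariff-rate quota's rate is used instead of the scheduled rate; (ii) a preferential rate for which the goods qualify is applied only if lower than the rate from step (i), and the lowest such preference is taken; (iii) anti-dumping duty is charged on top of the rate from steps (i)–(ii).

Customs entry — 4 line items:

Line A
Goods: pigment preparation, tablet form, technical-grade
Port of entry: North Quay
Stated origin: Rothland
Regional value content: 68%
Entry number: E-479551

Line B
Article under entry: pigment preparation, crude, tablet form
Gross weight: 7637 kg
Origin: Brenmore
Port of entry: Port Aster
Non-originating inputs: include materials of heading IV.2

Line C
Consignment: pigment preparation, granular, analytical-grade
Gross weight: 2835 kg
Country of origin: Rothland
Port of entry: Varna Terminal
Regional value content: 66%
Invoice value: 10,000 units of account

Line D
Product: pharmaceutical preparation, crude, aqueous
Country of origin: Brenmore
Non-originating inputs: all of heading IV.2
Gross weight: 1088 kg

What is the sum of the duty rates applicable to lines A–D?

49%

Line A: pigment → IV.2; tablet form → IV.2.2; technical-grade → IV.2.2.3. Scheduled 13%. Rothland agreement on IV.1.2: IV.2.2.3 not covered; Rothland agreement on IV.2.2: RVC ≥ 55% → 2% available; preferential 2%. → 2%.
Line B: pigment → IV.2; tablet form → IV.2.2; crude → IV.2.2.1. Scheduled 32%. Brenmore agreement on IV.2.2.2: IV.2.2.1 not covered. → 32%.
Line C: pigment → IV.2; granular → IV.2.1; analytical-grade → IV.2.1.2. Scheduled 5%. Rothland agreement on IV.1.2: IV.2.1.2 not covered; Rothland agreement on IV.2.2: IV.2.1.2 not covered. → 5%.
Line D: pharmaceutical → IV.1; aqueous → IV.1.1; crude → IV.1.1.1. Scheduled 10%. Brenmore agreement on IV.2.2.2: IV.1.1.1 not covered. → 10%.
Sum: 2% + 32% + 5% + 10% = 49%.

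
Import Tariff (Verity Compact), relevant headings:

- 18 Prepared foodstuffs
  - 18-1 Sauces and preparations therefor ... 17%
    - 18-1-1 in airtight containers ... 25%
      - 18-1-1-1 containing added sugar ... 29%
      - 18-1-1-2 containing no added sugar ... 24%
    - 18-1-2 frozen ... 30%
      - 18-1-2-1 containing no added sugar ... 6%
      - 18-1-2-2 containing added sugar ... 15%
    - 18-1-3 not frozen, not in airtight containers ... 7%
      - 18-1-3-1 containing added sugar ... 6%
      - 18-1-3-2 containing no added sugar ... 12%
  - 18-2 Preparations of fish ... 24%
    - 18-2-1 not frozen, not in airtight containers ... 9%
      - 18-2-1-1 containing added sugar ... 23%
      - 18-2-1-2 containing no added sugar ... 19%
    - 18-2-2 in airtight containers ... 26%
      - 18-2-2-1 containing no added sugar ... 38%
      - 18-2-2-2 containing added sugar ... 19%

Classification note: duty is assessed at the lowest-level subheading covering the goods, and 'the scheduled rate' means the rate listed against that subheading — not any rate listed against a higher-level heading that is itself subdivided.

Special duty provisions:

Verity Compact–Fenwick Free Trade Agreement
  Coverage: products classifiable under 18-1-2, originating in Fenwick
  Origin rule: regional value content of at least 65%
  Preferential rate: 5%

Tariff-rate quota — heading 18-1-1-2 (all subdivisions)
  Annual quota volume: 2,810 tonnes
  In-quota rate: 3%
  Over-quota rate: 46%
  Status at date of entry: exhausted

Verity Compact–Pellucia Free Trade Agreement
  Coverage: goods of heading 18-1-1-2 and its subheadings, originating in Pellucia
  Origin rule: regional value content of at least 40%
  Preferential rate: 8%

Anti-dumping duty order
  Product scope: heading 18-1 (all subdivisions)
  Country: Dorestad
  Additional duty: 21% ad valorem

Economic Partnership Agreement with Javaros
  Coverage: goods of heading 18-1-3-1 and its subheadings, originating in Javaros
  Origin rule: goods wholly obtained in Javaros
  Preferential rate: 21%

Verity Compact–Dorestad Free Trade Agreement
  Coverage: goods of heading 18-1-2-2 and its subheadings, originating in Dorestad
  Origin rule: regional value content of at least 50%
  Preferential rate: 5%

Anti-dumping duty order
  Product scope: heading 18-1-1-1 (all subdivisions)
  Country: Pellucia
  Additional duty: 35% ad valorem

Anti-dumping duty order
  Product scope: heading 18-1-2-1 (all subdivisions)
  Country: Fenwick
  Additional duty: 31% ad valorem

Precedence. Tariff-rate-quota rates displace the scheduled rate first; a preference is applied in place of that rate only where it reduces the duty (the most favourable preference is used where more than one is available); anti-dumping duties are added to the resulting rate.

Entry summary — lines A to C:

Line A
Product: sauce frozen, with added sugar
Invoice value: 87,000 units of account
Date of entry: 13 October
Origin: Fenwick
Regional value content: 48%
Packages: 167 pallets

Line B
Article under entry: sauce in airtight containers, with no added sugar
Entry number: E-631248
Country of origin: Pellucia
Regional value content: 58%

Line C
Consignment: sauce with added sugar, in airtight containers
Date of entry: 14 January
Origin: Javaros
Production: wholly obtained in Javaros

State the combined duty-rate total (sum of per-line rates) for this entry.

Line A: sauce → 18-1; frozen → 18-1-2; with added sugar → 18-1-2-2. Scheduled 15%. Fenwick agreement on 18-1-2: RVC < 65%. → 15%.
Line B: sauce → 18-1; in airtight containers → 18-1-1; with no added sugar → 18-1-1-2. Scheduled 24%. quota on 18-1-1-2 exhausted → over-quota 46%; Pellucia agreement on 18-1-1-2: RVC ≥ 40% → 8% available; preferential 8%. → 8%.
Line C: sauce → 18-1; in airtight containers → 18-1-1; with added sugar → 18-1-1-1. Scheduled 29%. Javaros agreement on 18-1-3-1: 18-1-1-1 not covered. → 29%.
Sum: 15% + 8% + 29% = 52%.

52%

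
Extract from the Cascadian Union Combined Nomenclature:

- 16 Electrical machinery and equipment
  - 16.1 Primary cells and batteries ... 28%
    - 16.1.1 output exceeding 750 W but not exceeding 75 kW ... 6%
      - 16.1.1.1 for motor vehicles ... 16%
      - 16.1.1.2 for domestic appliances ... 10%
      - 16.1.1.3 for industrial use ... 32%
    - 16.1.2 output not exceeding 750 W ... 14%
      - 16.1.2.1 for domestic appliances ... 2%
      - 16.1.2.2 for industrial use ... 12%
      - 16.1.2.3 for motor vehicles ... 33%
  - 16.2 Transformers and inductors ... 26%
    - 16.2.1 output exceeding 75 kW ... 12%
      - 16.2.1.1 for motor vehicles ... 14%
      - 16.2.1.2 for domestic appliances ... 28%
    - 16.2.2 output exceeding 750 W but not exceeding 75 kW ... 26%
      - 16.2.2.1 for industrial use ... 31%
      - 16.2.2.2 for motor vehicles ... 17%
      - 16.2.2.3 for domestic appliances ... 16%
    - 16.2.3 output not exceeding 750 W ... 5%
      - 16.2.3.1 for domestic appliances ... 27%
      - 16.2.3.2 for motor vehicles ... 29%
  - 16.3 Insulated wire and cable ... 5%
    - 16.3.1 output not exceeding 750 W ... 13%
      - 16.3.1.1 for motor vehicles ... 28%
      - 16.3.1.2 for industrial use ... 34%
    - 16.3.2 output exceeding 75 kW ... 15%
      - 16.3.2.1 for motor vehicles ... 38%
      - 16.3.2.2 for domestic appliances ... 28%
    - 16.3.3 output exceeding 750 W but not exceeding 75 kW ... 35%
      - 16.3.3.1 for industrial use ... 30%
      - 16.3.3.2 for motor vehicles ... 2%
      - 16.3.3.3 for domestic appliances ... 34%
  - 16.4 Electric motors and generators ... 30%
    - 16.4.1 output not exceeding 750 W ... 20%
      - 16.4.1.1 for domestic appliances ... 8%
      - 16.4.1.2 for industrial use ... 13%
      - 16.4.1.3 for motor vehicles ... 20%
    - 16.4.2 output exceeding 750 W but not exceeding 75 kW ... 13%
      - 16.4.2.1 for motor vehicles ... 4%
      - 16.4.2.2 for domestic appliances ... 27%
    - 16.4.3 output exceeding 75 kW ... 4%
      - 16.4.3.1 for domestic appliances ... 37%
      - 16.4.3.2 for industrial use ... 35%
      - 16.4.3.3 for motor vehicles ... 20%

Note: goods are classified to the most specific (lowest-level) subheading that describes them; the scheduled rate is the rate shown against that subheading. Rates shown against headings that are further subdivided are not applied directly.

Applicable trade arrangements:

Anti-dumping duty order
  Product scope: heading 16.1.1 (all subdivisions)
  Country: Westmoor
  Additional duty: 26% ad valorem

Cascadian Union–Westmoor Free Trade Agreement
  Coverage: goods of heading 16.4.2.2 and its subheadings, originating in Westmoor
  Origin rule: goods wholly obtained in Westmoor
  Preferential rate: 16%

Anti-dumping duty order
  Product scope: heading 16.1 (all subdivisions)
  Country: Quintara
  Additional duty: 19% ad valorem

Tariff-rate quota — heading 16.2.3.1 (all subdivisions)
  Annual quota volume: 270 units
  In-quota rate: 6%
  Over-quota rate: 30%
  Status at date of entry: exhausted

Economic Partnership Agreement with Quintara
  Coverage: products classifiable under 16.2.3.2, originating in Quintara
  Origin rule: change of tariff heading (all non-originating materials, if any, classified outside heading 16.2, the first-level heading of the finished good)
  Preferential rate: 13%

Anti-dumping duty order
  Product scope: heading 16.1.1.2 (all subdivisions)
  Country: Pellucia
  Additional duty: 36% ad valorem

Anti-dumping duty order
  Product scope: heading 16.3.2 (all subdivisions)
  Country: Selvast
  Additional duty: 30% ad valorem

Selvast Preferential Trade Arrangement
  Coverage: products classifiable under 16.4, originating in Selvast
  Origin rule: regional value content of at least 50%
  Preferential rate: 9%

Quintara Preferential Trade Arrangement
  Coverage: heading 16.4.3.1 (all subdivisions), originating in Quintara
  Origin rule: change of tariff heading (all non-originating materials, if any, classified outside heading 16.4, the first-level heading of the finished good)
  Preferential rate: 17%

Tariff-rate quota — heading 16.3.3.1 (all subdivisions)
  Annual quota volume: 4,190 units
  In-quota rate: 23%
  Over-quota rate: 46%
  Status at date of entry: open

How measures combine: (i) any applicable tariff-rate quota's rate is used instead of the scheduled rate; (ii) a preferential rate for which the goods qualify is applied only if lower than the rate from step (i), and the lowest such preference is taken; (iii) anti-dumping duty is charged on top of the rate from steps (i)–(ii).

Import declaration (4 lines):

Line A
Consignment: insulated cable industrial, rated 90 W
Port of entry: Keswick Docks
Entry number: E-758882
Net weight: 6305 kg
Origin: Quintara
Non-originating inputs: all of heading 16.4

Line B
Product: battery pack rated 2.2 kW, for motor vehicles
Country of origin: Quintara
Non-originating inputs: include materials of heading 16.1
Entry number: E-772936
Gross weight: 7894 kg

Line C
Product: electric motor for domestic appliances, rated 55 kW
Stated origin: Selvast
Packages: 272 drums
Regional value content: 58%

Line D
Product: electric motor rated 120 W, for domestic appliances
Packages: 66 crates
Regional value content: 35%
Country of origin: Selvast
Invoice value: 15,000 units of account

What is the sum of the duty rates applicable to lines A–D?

86%

Line A: insulated cable → 16.3; rated 90 W → 16.3.1; industrial → 16.3.1.2. Scheduled 34%. Quintara agreement on 16.2.3.2: 16.3.1.2 not covered; Quintara agreement on 16.4.3.1: 16.3.1.2 not covered. → 34%.
Line B: battery pack → 16.1; rated 2.2 kW → 16.1.1; for motor vehicles → 16.1.1.1. Scheduled 16%. Quintara agreement on 16.2.3.2: 16.1.1.1 not covered; Quintara agreement on 16.4.3.1: 16.1.1.1 not covered; anti-dumping (Quintara, 16.1): +19%; total 16% + 19% = 35%. → 35%.
Line C: electric motor → 16.4; rated 55 kW → 16.4.2; for domestic appliances → 16.4.2.2. Scheduled 27%. Selvast agreement on 16.4: RVC ≥ 50% → 9% available; preferential 9%. → 9%.
Line D: electric motor → 16.4; rated 120 W → 16.4.1; for domestic appliances → 16.4.1.1. Scheduled 8%. Selvast agreement on 16.4: RVC < 50%. → 8%.
Sum: 34% + 35% + 9% + 8% = 86%.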